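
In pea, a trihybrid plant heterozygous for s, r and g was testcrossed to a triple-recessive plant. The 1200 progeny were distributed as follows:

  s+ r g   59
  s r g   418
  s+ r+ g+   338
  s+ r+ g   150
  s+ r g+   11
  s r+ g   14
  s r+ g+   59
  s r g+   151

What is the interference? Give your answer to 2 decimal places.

The two most frequent reciprocal classes, s+ r+ g+ and s r g, are the parental types, so the F1 was s+ r+ g+ / s r g.
The two rarest classes, s+ r g+ and s r+ g, are the double crossovers. Comparing them with the parentals, only the r allele has switched, so r is the middle locus and the order is s – r – g.
s–r: (118 + 25)/1200 = 0.1192; r–g: (301 + 25)/1200 = 0.2717.
Expected DCO frequency = 0.1192 × 0.2717 ≈ 0.03239; observed = 25/1200 ≈ 0.02083.
Coefficient of coincidence = 0.02083/0.03239 ≈ 0.64; interference = 1 − 0.64 = 0.36.

0.36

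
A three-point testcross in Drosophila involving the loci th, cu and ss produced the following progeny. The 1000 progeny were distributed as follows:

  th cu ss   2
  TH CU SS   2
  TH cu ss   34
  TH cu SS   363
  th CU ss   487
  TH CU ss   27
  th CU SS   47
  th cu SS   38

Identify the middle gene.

cu

The two most frequent reciprocal classes, th CU ss and TH cu SS, are the parental types, so the F1 was th CU ss / TH cu SS.
The two rarest classes, th cu ss and TH CU SS, are the double crossovers. Comparing them with the parentals, only the cu allele has switched, so cu is the middle locus and the order is ss – cu – th.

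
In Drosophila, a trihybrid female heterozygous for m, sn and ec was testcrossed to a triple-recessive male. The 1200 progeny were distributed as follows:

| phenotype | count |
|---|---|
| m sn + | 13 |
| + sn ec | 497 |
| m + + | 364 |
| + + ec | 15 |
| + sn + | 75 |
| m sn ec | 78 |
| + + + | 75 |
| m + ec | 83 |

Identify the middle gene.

sn

The two most frequent reciprocal classes, + sn ec and m + +, are the parental types, so the F1 was + sn ec / m + +.
The two rarest classes, + + ec and m sn +, are the double crossovers. Comparing them with the parentals, only the sn allele has switched, so sn is the middle locus and the order is ec – sn – m.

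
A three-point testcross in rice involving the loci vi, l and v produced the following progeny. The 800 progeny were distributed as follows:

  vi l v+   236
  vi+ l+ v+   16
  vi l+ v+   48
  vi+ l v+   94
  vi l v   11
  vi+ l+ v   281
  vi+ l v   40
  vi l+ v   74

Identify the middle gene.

v

The two most frequent reciprocal classes, vi+ l+ v and vi l v+, are the parental types, so the F1 was vi+ l+ v / vi l v+.
The two rarest classes, vi+ l+ v+ and vi l v, are the double crossovers. Comparing them with the parentals, only the v allele has switched, so v is the middle locus and the order is vi – v – l.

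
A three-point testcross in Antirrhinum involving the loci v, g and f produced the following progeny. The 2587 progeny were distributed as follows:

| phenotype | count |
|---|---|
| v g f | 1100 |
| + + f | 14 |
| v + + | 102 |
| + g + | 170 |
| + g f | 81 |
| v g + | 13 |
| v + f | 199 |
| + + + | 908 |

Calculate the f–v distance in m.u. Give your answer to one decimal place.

8.1 m.u.

The two most frequent reciprocal classes, v g f and + + +, are the parental types, so the F1 was v g f / + + +.
The two rarest classes, v g + and + + f, are the double crossovers. Comparing them with the parentals, only the f allele has switched, so f is the middle locus and the order is g – f – v.
Crossovers in the f–v interval produce the single-crossover classes + g f and v + + (81 + 102 = 183) plus the double crossovers (27).
RF(f–v) = (183 + 27) / 2587 = 210/2587 = 0.0812 → 8.1 m.u.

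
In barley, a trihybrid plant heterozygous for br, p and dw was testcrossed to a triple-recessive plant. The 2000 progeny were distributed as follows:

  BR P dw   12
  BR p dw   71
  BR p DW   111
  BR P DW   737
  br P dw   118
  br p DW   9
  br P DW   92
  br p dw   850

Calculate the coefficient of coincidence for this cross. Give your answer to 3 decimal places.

0.913

The two most frequent reciprocal classes, br p dw and BR P DW, are the parental types, so the F1 was br p dw / BR P DW.
The two rarest classes, br p DW and BR P dw, are the double crossovers. Comparing them with the parentals, only the dw allele has switched, so dw is the middle locus and the order is br – dw – p.
br–dw: (163 + 21)/2000 = 0.0920; dw–p: (229 + 21)/2000 = 0.1250.
Expected DCO frequency = 0.0920 × 0.1250 ≈ 0.01150; observed = 21/2000 ≈ 0.01050.
Coefficient of coincidence = 0.01050/0.01150 ≈ 0.913.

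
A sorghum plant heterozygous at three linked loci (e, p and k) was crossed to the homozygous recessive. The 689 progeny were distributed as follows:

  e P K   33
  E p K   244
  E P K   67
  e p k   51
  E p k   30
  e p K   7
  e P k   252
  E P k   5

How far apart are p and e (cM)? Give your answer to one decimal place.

The two most frequent reciprocal classes, e P k and E p K, are the parental types, so the F1 was e P k / E p K.
The two rarest classes, E P k and e p K, are the double crossovers. Comparing them with the parentals, only the e allele has switched, so e is the middle locus and the order is p – e – k.
Crossovers in the p–e interval produce the single-crossover classes e p k and E P K (51 + 67 = 118) plus the double crossovers (12).
RF(p–e) = (118 + 12) / 689 = 130/689 = 0.1887 → 18.9 cM.

18.9 cM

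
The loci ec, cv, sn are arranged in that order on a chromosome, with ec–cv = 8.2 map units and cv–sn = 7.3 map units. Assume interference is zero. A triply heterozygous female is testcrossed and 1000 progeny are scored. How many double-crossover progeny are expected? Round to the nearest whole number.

Map distances give recombination frequencies of 0.082 and 0.073 for the two intervals.
With no interference, expected double-crossover frequency = 0.082 × 0.073 = 0.00599.
Expected number = 0.00599 × 1000 = 5.99 ≈ 6.

6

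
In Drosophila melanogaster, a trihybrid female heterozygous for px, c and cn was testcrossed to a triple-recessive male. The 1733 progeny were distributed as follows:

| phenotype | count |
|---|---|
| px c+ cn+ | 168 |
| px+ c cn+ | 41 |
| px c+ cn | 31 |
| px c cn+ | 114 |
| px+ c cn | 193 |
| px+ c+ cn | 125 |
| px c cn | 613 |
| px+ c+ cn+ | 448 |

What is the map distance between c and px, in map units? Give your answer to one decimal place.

25.0 map units

The two most frequent reciprocal classes, px+ c+ cn+ and px c cn, are the parental types, so the F1 was px+ c+ cn+ / px c cn.
The two rarest classes, px+ c cn+ and px c+ cn, are the double crossovers. Comparing them with the parentals, only the c allele has switched, so c is the middle locus and the order is px – c – cn.
Crossovers in the px–c interval produce the single-crossover classes px c+ cn+ and px+ c cn (168 + 193 = 361) plus the double crossovers (72).
RF(px–c) = (361 + 72) / 1733 = 433/1733 = 0.2499 → 25.0 map units.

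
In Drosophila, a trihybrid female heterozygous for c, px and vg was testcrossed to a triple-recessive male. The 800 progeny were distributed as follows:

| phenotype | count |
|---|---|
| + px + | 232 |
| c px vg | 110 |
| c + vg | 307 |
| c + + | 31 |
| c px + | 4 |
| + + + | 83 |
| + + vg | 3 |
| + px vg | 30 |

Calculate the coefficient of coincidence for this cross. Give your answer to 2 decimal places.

The two most frequent reciprocal classes, c + vg and + px +, are the parental types, so the F1 was c + vg / + px +.
The two rarest classes, + + vg and c px +, are the double crossovers. Comparing them with the parentals, only the c allele has switched, so c is the middle locus and the order is vg – c – px.
vg–c: (61 + 7)/800 = 0.0850; c–px: (193 + 7)/800 = 0.2500.
Expected DCO frequency = 0.0850 × 0.2500 ≈ 0.02125; observed = 7/800 ≈ 0.00875.
Coefficient of coincidence = 0.00875/0.02125 ≈ 0.41.

0.41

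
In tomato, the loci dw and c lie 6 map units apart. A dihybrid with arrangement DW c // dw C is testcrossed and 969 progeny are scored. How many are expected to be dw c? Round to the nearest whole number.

29

A map distance of 6 map units corresponds to a recombination frequency of 0.060.
The F1 is DW c / dw C, so dw c is a recombinant gamete class with expected frequency r/2 = 0.060/2 = 0.0300.
Expected number = 0.0300 × 969 = 29.07 ≈ 29.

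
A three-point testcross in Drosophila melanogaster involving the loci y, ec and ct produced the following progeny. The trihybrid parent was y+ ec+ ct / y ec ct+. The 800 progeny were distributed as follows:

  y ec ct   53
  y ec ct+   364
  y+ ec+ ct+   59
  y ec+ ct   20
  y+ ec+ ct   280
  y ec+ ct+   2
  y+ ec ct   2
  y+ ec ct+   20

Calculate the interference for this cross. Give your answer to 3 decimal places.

The two rarest classes, y+ ec ct and y ec+ ct+, are the double crossovers. Comparing them with the parentals, only the ec allele has switched, so ec is the middle locus and the order is y – ec – ct.
y–ec: (40 + 4)/800 = 0.0550; ec–ct: (112 + 4)/800 = 0.1450.
Expected DCO frequency = 0.0550 × 0.1450 ≈ 0.00797; observed = 4/800 ≈ 0.00500.
Coefficient of coincidence = 0.00500/0.00797 ≈ 0.627; interference = 1 − 0.627 = 0.373.

0.373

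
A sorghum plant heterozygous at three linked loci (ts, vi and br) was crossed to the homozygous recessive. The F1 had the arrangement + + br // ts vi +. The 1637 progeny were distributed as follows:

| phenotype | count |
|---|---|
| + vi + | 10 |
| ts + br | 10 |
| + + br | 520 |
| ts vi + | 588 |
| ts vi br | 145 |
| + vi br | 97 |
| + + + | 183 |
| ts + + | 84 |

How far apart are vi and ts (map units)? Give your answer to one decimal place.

12.3 map units

The two rarest classes, ts + br and + vi +, are the double crossovers. Comparing them with the parentals, only the ts allele has switched, so ts is the middle locus and the order is br – ts – vi.
Crossovers in the ts–vi interval produce the single-crossover classes + vi br and ts + + (97 + 84 = 181) plus the double crossovers (20).
RF(ts–vi) = (181 + 20) / 1637 = 201/1637 = 0.1228 → 12.3 map units.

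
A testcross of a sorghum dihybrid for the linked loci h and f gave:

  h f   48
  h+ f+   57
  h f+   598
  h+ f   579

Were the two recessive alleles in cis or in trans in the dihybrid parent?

The two most frequent classes are h+ f (579) and h f+ (598); these are the parental (non-recombinant) types.
So the F1 carried h+ f on one chromosome and h f+ on the other — the recessive alleles are on opposite chromosomes (trans / repulsion).

trans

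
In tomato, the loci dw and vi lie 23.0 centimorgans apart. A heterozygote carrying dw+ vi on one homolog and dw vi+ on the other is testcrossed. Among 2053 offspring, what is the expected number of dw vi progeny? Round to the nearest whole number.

236

A map distance of 23.0 centimorgans corresponds to a recombination frequency of 0.230.
The F1 is dw+ vi / dw vi+, so dw vi is a recombinant gamete class with expected frequency r/2 = 0.230/2 = 0.1150.
Expected number = 0.1150 × 2053 = 236.09 ≈ 236.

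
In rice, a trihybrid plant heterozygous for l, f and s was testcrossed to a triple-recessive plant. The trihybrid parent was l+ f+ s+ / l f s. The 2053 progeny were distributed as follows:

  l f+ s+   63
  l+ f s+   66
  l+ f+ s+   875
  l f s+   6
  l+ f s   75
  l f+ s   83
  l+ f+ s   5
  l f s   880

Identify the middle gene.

The two rarest classes, l+ f+ s and l f s+, are the double crossovers. Comparing them with the parentals, only the s allele has switched, so s is the middle locus and the order is l – s – f.

s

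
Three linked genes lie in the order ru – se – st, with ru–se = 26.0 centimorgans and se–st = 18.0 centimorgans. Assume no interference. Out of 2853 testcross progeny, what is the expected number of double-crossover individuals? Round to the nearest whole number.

Map distances give recombination frequencies of 0.260 and 0.180 for the two intervals.
With no interference, expected double-crossover frequency = 0.260 × 0.180 = 0.04680.
Expected number = 0.04680 × 2853 = 133.52 ≈ 134.

134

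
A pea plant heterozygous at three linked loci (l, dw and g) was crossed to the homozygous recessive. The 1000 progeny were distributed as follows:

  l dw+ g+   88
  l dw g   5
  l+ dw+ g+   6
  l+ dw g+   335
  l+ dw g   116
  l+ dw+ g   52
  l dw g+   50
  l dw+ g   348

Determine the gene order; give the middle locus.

The two most frequent reciprocal classes, l dw+ g and l+ dw g+, are the parental types, so the F1 was l dw+ g / l+ dw g+.
The two rarest classes, l dw g and l+ dw+ g+, are the double crossovers. Comparing them with the parentals, only the dw allele has switched, so dw is the middle locus and the order is l – dw – g.

dw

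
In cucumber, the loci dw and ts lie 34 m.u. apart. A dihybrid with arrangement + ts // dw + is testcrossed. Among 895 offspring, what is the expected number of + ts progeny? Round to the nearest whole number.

A map distance of 34 m.u. corresponds to a recombination frequency of 0.340.
The F1 is + ts / dw +, so + ts is a parental gamete class with expected frequency (1 − r)/2 = 0.660/2 = 0.3300.
Expected number = 0.3300 × 895 = 295.35 ≈ 295.

295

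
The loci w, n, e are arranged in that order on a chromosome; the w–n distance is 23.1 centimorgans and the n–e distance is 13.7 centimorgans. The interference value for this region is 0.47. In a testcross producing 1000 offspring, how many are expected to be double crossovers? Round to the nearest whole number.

17

Map distances give recombination frequencies of 0.231 and 0.137 for the two intervals.
With interference 0.47 (so coincidence = 0.53), expected double-crossover frequency = 0.231 × 0.137 × 0.53 = 0.01677.
Expected number = 0.01677 × 1000 = 16.77 ≈ 17.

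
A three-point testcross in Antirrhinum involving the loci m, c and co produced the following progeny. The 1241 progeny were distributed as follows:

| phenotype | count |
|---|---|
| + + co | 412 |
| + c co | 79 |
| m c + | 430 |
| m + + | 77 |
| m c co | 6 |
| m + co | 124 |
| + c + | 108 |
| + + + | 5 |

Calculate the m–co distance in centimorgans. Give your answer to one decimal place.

The two most frequent reciprocal classes, + + co and m c +, are the parental types, so the F1 was + + co / m c +.
The two rarest classes, + + + and m c co, are the double crossovers. Comparing them with the parentals, only the co allele has switched, so co is the middle locus and the order is c – co – m.
Crossovers in the co–m interval produce the single-crossover classes m + co and + c + (124 + 108 = 232) plus the double crossovers (11).
RF(co–m) = (232 + 11) / 1241 = 243/1241 = 0.1958 → 19.6 centimorgans.

19.6 centimorgans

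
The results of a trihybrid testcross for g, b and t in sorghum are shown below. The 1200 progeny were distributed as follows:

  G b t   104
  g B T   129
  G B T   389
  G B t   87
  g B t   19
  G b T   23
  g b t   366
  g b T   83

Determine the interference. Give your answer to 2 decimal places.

The two most frequent reciprocal classes, G B T and g b t, are the parental types, so the F1 was G B T / g b t.
The two rarest classes, G b T and g B t, are the double crossovers. Comparing them with the parentals, only the b allele has switched, so b is the middle locus and the order is t – b – g.
t–b: (170 + 42)/1200 = 0.1767; b–g: (233 + 42)/1200 = 0.2292.
Expected DCO frequency = 0.1767 × 0.2292 ≈ 0.04050; observed = 42/1200 ≈ 0.03500.
Coefficient of coincidence = 0.03500/0.04050 ≈ 0.86; interference = 1 − 0.86 = 0.14.

0.14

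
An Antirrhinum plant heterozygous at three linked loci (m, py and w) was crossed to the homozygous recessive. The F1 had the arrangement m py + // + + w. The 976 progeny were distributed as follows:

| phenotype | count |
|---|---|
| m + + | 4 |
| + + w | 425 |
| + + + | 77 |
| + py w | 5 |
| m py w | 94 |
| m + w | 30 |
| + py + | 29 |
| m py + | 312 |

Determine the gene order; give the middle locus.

py

The two rarest classes, m + + and + py w, are the double crossovers. Comparing them with the parentals, only the py allele has switched, so py is the middle locus and the order is m – py – w.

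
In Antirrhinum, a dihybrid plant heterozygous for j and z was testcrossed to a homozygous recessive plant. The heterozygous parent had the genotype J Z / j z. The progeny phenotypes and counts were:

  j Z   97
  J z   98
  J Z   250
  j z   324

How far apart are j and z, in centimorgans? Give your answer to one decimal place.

25.4 centimorgans

The recombinant classes are J z and j Z: 98 + 97 = 195.
Recombination frequency = 195/769 = 0.2536 ≈ 25.4%, i.e. 25.4 centimorgans.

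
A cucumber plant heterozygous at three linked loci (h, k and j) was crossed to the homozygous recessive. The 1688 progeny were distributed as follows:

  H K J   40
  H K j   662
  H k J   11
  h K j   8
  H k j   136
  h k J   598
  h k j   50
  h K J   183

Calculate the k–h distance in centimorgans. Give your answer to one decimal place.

The two most frequent reciprocal classes, H K j and h k J, are the parental types, so the F1 was H K j / h k J.
The two rarest classes, h K j and H k J, are the double crossovers. Comparing them with the parentals, only the h allele has switched, so h is the middle locus and the order is k – h – j.
Crossovers in the k–h interval produce the single-crossover classes H k j and h K J (136 + 183 = 319) plus the double crossovers (19).
RF(k–h) = (319 + 19) / 1688 = 338/1688 = 0.2002 → 20.0 centimorgans.

20.0 centimorgans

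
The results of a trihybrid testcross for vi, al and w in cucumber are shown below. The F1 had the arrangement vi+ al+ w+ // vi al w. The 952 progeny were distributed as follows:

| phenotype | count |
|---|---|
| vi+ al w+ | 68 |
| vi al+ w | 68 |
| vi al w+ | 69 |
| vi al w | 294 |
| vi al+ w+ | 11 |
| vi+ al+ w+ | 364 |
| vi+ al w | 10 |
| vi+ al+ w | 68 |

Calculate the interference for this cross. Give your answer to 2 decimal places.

The two rarest classes, vi al+ w+ and vi+ al w, are the double crossovers. Comparing them with the parentals, only the vi allele has switched, so vi is the middle locus and the order is al – vi – w.
al–vi: (136 + 21)/952 = 0.1649; vi–w: (137 + 21)/952 = 0.1660.
Expected DCO frequency = 0.1649 × 0.1660 ≈ 0.02737; observed = 21/952 ≈ 0.02206.
Coefficient of coincidence = 0.02206/0.02737 ≈ 0.81; interference = 1 − 0.81 = 0.19.

0.19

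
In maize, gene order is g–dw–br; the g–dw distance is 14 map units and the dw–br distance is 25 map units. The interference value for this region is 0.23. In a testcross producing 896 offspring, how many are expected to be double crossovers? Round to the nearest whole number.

Map distances give recombination frequencies of 0.140 and 0.250 for the two intervals.
With interference 0.23 (so coincidence = 0.77), expected double-crossover frequency = 0.140 × 0.250 × 0.77 = 0.02695.
Expected number = 0.02695 × 896 = 24.15 ≈ 24.

24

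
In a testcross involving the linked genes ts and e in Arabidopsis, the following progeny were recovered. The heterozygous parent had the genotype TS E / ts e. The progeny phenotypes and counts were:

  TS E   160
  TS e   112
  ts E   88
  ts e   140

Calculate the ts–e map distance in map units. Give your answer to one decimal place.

40.0 map units

The recombinant classes are TS e and ts E: 112 + 88 = 200.
Recombination frequency = 200/500 = 0.4000 ≈ 40.0%, i.e. 40.0 map units.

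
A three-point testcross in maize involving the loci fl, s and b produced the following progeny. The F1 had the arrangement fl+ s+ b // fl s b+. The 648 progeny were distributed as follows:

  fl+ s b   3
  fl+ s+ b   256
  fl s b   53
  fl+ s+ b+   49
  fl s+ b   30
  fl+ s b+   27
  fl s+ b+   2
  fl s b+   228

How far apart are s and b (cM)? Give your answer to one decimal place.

16.5 cM

The two rarest classes, fl+ s b and fl s+ b+, are the double crossovers. Comparing them with the parentals, only the s allele has switched, so s is the middle locus and the order is b – s – fl.
Crossovers in the b–s interval produce the single-crossover classes fl+ s+ b+ and fl s b (49 + 53 = 102) plus the double crossovers (5).
RF(b–s) = (102 + 5) / 648 = 107/648 = 0.1651 → 16.5 cM.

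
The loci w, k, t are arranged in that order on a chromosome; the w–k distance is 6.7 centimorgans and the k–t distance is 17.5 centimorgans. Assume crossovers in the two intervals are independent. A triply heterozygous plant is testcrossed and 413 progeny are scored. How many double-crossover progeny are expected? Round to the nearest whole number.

Map distances give recombination frequencies of 0.067 and 0.175 for the two intervals.
With no interference, expected double-crossover frequency = 0.067 × 0.175 = 0.01172.
Expected number = 0.01172 × 413 = 4.84 ≈ 5.

5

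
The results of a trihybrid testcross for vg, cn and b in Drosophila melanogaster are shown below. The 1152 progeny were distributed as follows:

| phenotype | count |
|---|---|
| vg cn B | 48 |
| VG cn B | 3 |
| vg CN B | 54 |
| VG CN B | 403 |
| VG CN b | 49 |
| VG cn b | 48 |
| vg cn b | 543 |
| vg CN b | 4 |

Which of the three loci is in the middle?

cn

The two most frequent reciprocal classes, VG CN B and vg cn b, are the parental types, so the F1 was VG CN B / vg cn b.
The two rarest classes, VG cn B and vg CN b, are the double crossovers. Comparing them with the parentals, only the cn allele has switched, so cn is the middle locus and the order is b – cn – vg.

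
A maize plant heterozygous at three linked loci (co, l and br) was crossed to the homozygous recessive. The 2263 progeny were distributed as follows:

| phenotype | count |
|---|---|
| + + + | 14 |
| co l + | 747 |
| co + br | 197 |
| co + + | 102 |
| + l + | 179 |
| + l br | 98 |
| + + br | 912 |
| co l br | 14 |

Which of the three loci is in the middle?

br

The two most frequent reciprocal classes, + + br and co l +, are the parental types, so the F1 was + + br / co l +.
The two rarest classes, + + + and co l br, are the double crossovers. Comparing them with the parentals, only the br allele has switched, so br is the middle locus and the order is l – br – co.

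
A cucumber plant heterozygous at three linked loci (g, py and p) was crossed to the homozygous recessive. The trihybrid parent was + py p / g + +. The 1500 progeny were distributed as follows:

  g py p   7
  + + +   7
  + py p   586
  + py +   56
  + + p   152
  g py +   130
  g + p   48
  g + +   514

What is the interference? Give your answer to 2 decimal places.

The two rarest classes, g py p and + + +, are the double crossovers. Comparing them with the parentals, only the g allele has switched, so g is the middle locus and the order is p – g – py.
p–g: (104 + 14)/1500 = 0.0787; g–py: (282 + 14)/1500 = 0.1973.
Expected DCO frequency = 0.0787 × 0.1973 ≈ 0.01553; observed = 14/1500 ≈ 0.00933.
Coefficient of coincidence = 0.00933/0.01553 ≈ 0.60; interference = 1 − 0.60 = 0.40.

0.40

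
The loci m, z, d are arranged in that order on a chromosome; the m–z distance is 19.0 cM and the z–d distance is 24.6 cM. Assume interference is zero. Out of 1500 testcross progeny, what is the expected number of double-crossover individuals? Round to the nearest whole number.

70

Map distances give recombination frequencies of 0.190 and 0.246 for the two intervals.
With no interference, expected double-crossover frequency = 0.190 × 0.246 = 0.04674.
Expected number = 0.04674 × 1500 = 70.11 ≈ 70.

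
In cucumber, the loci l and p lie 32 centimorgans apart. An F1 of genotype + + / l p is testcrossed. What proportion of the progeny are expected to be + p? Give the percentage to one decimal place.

16.0%

A map distance of 32 centimorgans corresponds to a recombination frequency of 0.320.
The F1 is + + / l p, so + p is a recombinant gamete class with expected frequency r/2 = 0.320/2 = 0.1600.
That is 0.1600 = 16.0% of the progeny.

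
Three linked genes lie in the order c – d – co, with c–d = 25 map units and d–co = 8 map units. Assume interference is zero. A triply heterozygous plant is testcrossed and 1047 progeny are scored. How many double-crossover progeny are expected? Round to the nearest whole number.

Map distances give recombination frequencies of 0.250 and 0.080 for the two intervals.
With no interference, expected double-crossover frequency = 0.250 × 0.080 = 0.02000.
Expected number = 0.02000 × 1047 = 20.94 ≈ 21.

21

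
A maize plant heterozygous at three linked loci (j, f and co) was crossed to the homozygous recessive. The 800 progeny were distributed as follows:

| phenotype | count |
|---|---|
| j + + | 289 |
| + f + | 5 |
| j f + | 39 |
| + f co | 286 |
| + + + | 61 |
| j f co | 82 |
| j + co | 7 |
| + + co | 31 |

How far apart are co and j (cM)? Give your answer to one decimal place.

19.4 cM

The two most frequent reciprocal classes, j + + and + f co, are the parental types, so the F1 was j + + / + f co.
The two rarest classes, j + co and + f +, are the double crossovers. Comparing them with the parentals, only the co allele has switched, so co is the middle locus and the order is j – co – f.
Crossovers in the j–co interval produce the single-crossover classes + + + and j f co (61 + 82 = 143) plus the double crossovers (12).
RF(j–co) = (143 + 12) / 800 = 155/800 = 0.1938 → 19.4 cM.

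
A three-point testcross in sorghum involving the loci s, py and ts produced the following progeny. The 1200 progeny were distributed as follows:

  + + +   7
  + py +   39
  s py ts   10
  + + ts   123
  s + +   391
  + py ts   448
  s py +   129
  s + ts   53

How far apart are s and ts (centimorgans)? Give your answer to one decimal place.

The two most frequent reciprocal classes, s + + and + py ts, are the parental types, so the F1 was s + + / + py ts.
The two rarest classes, + + + and s py ts, are the double crossovers. Comparing them with the parentals, only the s allele has switched, so s is the middle locus and the order is py – s – ts.
Crossovers in the s–ts interval produce the single-crossover classes s + ts and + py + (53 + 39 = 92) plus the double crossovers (17).
RF(s–ts) = (92 + 17) / 1200 = 109/1200 = 0.0908 → 9.1 centimorgans.

9.1 centimorgans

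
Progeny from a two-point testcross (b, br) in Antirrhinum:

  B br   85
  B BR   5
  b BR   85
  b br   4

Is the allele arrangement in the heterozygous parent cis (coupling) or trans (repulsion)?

trans

The two most frequent classes are B br (85) and b BR (85); these are the parental (non-recombinant) types.
So the F1 carried B br on one chromosome and b BR on the other — the recessive alleles are on opposite chromosomes (trans / repulsion).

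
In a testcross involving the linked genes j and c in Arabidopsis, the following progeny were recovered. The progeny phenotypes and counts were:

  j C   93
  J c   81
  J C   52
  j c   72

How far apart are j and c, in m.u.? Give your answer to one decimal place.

41.6 m.u.

The two most frequent classes, J c (81) and j C (93), are the parental types, so the F1 was J c / j C.
The recombinant classes are J C and j c: 52 + 72 = 124.
Recombination frequency = 124/298 = 0.4161 ≈ 41.6%, i.e. 41.6 m.u.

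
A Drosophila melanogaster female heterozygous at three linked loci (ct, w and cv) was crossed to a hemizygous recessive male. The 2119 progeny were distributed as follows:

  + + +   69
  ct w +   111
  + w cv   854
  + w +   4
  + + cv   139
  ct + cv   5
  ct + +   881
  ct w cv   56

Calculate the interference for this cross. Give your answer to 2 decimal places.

The two most frequent reciprocal classes, + w cv and ct + +, are the parental types, so the F1 was + w cv / ct + +.
The two rarest classes, + w + and ct + cv, are the double crossovers. Comparing them with the parentals, only the cv allele has switched, so cv is the middle locus and the order is ct – cv – w.
ct–cv: (125 + 9)/2119 = 0.0632; cv–w: (250 + 9)/2119 = 0.1222.
Expected DCO frequency = 0.0632 × 0.1222 ≈ 0.00772; observed = 9/2119 ≈ 0.00425.
Coefficient of coincidence = 0.00425/0.00772 ≈ 0.55; interference = 1 − 0.55 = 0.45.

0.45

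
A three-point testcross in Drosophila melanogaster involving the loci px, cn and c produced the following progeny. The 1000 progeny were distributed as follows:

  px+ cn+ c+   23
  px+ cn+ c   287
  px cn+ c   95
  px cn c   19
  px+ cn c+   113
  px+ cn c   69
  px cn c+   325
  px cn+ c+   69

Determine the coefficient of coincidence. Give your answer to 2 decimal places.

The two most frequent reciprocal classes, px cn c+ and px+ cn+ c, are the parental types, so the F1 was px cn c+ / px+ cn+ c.
The two rarest classes, px cn c and px+ cn+ c+, are the double crossovers. Comparing them with the parentals, only the c allele has switched, so c is the middle locus and the order is px – c – cn.
px–c: (208 + 42)/1000 = 0.2500; c–cn: (138 + 42)/1000 = 0.1800.
Expected DCO frequency = 0.2500 × 0.1800 ≈ 0.04500; observed = 42/1000 ≈ 0.04200.
Coefficient of coincidence = 0.04200/0.04500 ≈ 0.93.

0.93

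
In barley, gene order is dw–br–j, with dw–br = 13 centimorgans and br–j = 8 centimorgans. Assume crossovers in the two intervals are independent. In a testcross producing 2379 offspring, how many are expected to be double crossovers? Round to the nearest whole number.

25

Map distances give recombination frequencies of 0.130 and 0.080 for the two intervals.
With no interference, expected double-crossover frequency = 0.130 × 0.080 = 0.01040.
Expected number = 0.01040 × 2379 = 24.74 ≈ 25.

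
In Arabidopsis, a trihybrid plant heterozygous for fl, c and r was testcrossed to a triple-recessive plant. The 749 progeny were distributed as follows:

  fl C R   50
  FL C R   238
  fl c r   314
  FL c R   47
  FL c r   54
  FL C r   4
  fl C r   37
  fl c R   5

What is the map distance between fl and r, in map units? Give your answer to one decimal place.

The two most frequent reciprocal classes, FL C R and fl c r, are the parental types, so the F1 was FL C R / fl c r.
The two rarest classes, FL C r and fl c R, are the double crossovers. Comparing them with the parentals, only the r allele has switched, so r is the middle locus and the order is c – r – fl.
Crossovers in the r–fl interval produce the single-crossover classes fl C R and FL c r (50 + 54 = 104) plus the double crossovers (9).
RF(r–fl) = (104 + 9) / 749 = 113/749 = 0.1509 → 15.1 map units.

15.1 map units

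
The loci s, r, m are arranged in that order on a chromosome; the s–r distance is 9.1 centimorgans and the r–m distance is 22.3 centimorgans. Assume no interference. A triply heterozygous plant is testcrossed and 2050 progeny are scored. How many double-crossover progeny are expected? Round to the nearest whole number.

Map distances give recombination frequencies of 0.091 and 0.223 for the two intervals.
With no interference, expected double-crossover frequency = 0.091 × 0.223 = 0.02029.
Expected number = 0.02029 × 2050 = 41.60 ≈ 42.

42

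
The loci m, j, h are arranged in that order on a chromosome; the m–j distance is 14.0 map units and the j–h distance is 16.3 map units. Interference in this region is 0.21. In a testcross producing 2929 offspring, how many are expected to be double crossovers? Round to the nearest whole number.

53

Map distances give recombination frequencies of 0.140 and 0.163 for the two intervals.
With interference 0.21 (so coincidence = 0.79), expected double-crossover frequency = 0.140 × 0.163 × 0.79 = 0.01803.
Expected number = 0.01803 × 2929 = 52.80 ≈ 53.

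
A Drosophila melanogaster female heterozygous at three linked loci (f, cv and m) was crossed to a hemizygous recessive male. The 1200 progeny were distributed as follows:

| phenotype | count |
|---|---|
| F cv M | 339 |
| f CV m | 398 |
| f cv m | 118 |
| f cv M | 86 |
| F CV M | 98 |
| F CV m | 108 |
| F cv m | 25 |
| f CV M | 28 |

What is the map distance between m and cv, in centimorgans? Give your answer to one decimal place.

The two most frequent reciprocal classes, f CV m and F cv M, are the parental types, so the F1 was f CV m / F cv M.
The two rarest classes, f CV M and F cv m, are the double crossovers. Comparing them with the parentals, only the m allele has switched, so m is the middle locus and the order is f – m – cv.
Crossovers in the m–cv interval produce the single-crossover classes f cv m and F CV M (118 + 98 = 216) plus the double crossovers (53).
RF(m–cv) = (216 + 53) / 1200 = 269/1200 = 0.2242 → 22.4 centimorgans.

22.4 centimorgans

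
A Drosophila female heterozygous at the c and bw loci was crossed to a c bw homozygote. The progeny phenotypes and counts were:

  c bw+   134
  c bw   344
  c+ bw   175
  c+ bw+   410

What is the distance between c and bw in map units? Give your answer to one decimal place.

The two most frequent classes, c+ bw+ (410) and c bw (344), are the parental types, so the F1 was c+ bw+ / c bw.
The recombinant classes are c+ bw and c bw+: 175 + 134 = 309.
Recombination frequency = 309/1063 = 0.2907 ≈ 29.1%, i.e. 29.1 map units.

29.1 map units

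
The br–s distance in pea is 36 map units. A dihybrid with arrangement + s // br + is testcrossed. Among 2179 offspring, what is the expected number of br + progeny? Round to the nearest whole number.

697

A map distance of 36 map units corresponds to a recombination frequency of 0.360.
The F1 is + s / br +, so br + is a parental gamete class with expected frequency (1 − r)/2 = 0.640/2 = 0.3200.
Expected number = 0.3200 × 2179 = 697.28 ≈ 697.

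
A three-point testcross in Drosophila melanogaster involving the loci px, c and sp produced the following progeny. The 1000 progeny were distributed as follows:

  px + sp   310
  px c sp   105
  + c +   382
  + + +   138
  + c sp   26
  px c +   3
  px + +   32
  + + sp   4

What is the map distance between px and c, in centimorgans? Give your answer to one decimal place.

The two most frequent reciprocal classes, px + sp and + c +, are the parental types, so the F1 was px + sp / + c +.
The two rarest classes, + + sp and px c +, are the double crossovers. Comparing them with the parentals, only the px allele has switched, so px is the middle locus and the order is sp – px – c.
Crossovers in the px–c interval produce the single-crossover classes px c sp and + + + (105 + 138 = 243) plus the double crossovers (7).
RF(px–c) = (243 + 7) / 1000 = 250/1000 = 0.2500 → 25.0 centimorgans.

25.0 centimorgans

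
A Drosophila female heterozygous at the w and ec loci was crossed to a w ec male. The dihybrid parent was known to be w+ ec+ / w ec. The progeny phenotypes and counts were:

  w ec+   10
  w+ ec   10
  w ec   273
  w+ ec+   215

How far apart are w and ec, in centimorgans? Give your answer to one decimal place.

3.9 centimorgans

The recombinant classes are w+ ec and w ec+: 10 + 10 = 20.
Recombination frequency = 20/508 = 0.0394 ≈ 3.9%, i.e. 3.9 centimorgans.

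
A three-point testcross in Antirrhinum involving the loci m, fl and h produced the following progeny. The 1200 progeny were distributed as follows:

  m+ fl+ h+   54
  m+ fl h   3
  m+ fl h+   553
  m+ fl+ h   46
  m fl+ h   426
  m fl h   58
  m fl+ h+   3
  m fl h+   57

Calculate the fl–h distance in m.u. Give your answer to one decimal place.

The two most frequent reciprocal classes, m+ fl h+ and m fl+ h, are the parental types, so the F1 was m+ fl h+ / m fl+ h.
The two rarest classes, m+ fl h and m fl+ h+, are the double crossovers. Comparing them with the parentals, only the h allele has switched, so h is the middle locus and the order is fl – h – m.
Crossovers in the fl–h interval produce the single-crossover classes m+ fl+ h+ and m fl h (54 + 58 = 112) plus the double crossovers (6).
RF(fl–h) = (112 + 6) / 1200 = 118/1200 = 0.0983 → 9.8 m.u.

9.8 m.u.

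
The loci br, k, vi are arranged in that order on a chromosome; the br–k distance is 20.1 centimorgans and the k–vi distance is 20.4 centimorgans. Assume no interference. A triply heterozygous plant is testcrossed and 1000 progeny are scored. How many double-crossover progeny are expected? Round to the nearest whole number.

41

Map distances give recombination frequencies of 0.201 and 0.204 for the two intervals.
With no interference, expected double-crossover frequency = 0.201 × 0.204 = 0.04100.
Expected number = 0.04100 × 1000 = 41.00 ≈ 41.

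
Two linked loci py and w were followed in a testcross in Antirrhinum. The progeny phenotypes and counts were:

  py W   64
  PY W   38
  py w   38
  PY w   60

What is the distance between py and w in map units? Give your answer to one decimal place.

38.0 map units

The two most frequent classes, PY w (60) and py W (64), are the parental types, so the F1 was PY w / py W.
The recombinant classes are PY W and py w: 38 + 38 = 76.
Recombination frequency = 76/200 = 0.3800 ≈ 38.0%, i.e. 38.0 map units.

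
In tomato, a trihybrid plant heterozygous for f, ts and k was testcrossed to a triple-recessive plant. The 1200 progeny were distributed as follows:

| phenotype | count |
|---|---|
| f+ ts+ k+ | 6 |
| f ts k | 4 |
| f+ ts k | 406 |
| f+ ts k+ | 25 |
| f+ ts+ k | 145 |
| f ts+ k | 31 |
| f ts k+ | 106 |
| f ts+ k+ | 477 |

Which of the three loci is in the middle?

The two most frequent reciprocal classes, f+ ts k and f ts+ k+, are the parental types, so the F1 was f+ ts k / f ts+ k+.
The two rarest classes, f ts k and f+ ts+ k+, are the double crossovers. Comparing them with the parentals, only the f allele has switched, so f is the middle locus and the order is ts – f – k.

f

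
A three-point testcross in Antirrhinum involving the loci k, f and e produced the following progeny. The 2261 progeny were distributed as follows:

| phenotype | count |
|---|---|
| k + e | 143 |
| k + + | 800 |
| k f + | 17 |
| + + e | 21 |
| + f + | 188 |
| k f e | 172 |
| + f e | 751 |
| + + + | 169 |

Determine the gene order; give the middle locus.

f

The two most frequent reciprocal classes, + f e and k + +, are the parental types, so the F1 was + f e / k + +.
The two rarest classes, + + e and k f +, are the double crossovers. Comparing them with the parentals, only the f allele has switched, so f is the middle locus and the order is e – f – k.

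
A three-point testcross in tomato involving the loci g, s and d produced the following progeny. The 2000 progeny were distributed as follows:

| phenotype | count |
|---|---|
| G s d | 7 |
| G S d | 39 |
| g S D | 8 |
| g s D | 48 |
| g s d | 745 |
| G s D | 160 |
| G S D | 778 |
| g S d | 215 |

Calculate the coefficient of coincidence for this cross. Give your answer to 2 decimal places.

0.75

The two most frequent reciprocal classes, G S D and g s d, are the parental types, so the F1 was G S D / g s d.
The two rarest classes, g S D and G s d, are the double crossovers. Comparing them with the parentals, only the g allele has switched, so g is the middle locus and the order is s – g – d.
s–g: (375 + 15)/2000 = 0.1950; g–d: (87 + 15)/2000 = 0.0510.
Expected DCO frequency = 0.1950 × 0.0510 ≈ 0.00994; observed = 15/2000 ≈ 0.00750.
Coefficient of coincidence = 0.00750/0.00994 ≈ 0.75.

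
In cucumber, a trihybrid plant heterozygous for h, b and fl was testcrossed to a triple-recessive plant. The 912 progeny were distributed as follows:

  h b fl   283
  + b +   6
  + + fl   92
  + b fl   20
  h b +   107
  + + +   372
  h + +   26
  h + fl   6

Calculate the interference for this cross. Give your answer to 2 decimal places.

The two most frequent reciprocal classes, h b fl and + + +, are the parental types, so the F1 was h b fl / + + +.
The two rarest classes, h + fl and + b +, are the double crossovers. Comparing them with the parentals, only the b allele has switched, so b is the middle locus and the order is fl – b – h.
fl–b: (199 + 12)/912 = 0.2314; b–h: (46 + 12)/912 = 0.0636.
Expected DCO frequency = 0.2314 × 0.0636 ≈ 0.01472; observed = 12/912 ≈ 0.01316.
Coefficient of coincidence = 0.01316/0.01472 ≈ 0.89; interference = 1 − 0.89 = 0.11.

0.11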